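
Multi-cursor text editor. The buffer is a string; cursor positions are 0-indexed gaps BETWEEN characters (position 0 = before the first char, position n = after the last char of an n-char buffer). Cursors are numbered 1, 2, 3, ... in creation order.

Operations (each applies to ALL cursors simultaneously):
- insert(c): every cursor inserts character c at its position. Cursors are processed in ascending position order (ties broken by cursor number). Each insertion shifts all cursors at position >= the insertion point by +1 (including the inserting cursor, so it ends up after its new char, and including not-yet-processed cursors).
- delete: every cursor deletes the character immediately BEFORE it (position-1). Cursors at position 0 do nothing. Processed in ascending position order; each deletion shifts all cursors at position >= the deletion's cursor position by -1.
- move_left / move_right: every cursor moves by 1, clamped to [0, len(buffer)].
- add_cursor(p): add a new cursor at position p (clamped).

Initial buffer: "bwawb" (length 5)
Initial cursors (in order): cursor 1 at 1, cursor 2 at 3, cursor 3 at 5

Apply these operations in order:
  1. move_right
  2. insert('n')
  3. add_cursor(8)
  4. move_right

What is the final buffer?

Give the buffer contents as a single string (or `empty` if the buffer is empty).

Answer: bwnawnbn

Derivation:
After op 1 (move_right): buffer="bwawb" (len 5), cursors c1@2 c2@4 c3@5, authorship .....
After op 2 (insert('n')): buffer="bwnawnbn" (len 8), cursors c1@3 c2@6 c3@8, authorship ..1..2.3
After op 3 (add_cursor(8)): buffer="bwnawnbn" (len 8), cursors c1@3 c2@6 c3@8 c4@8, authorship ..1..2.3
After op 4 (move_right): buffer="bwnawnbn" (len 8), cursors c1@4 c2@7 c3@8 c4@8, authorship ..1..2.3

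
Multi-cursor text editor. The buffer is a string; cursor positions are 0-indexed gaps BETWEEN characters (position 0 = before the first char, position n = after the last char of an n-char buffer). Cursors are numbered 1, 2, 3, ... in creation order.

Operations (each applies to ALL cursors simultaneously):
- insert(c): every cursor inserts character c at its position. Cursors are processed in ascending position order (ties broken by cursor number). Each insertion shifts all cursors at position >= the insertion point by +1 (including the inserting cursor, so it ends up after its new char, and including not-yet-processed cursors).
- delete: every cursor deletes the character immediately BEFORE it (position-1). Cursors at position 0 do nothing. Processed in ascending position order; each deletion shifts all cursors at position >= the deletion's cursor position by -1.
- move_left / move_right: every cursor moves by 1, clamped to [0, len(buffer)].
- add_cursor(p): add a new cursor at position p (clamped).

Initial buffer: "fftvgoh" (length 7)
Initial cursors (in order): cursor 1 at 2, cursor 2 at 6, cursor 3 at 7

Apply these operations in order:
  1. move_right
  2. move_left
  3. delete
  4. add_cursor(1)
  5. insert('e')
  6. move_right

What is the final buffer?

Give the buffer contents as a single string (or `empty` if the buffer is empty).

Answer: feetveeh

Derivation:
After op 1 (move_right): buffer="fftvgoh" (len 7), cursors c1@3 c2@7 c3@7, authorship .......
After op 2 (move_left): buffer="fftvgoh" (len 7), cursors c1@2 c2@6 c3@6, authorship .......
After op 3 (delete): buffer="ftvh" (len 4), cursors c1@1 c2@3 c3@3, authorship ....
After op 4 (add_cursor(1)): buffer="ftvh" (len 4), cursors c1@1 c4@1 c2@3 c3@3, authorship ....
After op 5 (insert('e')): buffer="feetveeh" (len 8), cursors c1@3 c4@3 c2@7 c3@7, authorship .14..23.
After op 6 (move_right): buffer="feetveeh" (len 8), cursors c1@4 c4@4 c2@8 c3@8, authorship .14..23.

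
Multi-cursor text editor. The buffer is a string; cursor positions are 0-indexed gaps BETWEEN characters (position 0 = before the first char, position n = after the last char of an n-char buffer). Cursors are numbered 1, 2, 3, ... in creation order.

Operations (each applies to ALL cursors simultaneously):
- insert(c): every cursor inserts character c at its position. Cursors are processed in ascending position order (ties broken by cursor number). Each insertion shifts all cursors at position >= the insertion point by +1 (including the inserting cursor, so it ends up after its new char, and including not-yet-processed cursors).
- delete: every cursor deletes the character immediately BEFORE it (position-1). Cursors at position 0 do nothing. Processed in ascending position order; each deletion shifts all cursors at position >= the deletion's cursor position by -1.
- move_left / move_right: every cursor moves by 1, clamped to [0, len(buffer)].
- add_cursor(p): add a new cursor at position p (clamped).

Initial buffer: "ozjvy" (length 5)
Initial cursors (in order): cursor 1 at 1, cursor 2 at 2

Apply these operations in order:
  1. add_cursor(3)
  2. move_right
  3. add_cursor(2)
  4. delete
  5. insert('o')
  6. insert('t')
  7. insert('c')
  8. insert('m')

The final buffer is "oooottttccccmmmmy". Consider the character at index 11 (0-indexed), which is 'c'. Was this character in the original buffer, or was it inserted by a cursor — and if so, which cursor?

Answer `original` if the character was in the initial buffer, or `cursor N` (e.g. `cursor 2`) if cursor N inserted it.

Answer: cursor 4

Derivation:
After op 1 (add_cursor(3)): buffer="ozjvy" (len 5), cursors c1@1 c2@2 c3@3, authorship .....
After op 2 (move_right): buffer="ozjvy" (len 5), cursors c1@2 c2@3 c3@4, authorship .....
After op 3 (add_cursor(2)): buffer="ozjvy" (len 5), cursors c1@2 c4@2 c2@3 c3@4, authorship .....
After op 4 (delete): buffer="y" (len 1), cursors c1@0 c2@0 c3@0 c4@0, authorship .
After op 5 (insert('o')): buffer="ooooy" (len 5), cursors c1@4 c2@4 c3@4 c4@4, authorship 1234.
After op 6 (insert('t')): buffer="ooootttty" (len 9), cursors c1@8 c2@8 c3@8 c4@8, authorship 12341234.
After op 7 (insert('c')): buffer="oooottttccccy" (len 13), cursors c1@12 c2@12 c3@12 c4@12, authorship 123412341234.
After op 8 (insert('m')): buffer="oooottttccccmmmmy" (len 17), cursors c1@16 c2@16 c3@16 c4@16, authorship 1234123412341234.
Authorship (.=original, N=cursor N): 1 2 3 4 1 2 3 4 1 2 3 4 1 2 3 4 .
Index 11: author = 4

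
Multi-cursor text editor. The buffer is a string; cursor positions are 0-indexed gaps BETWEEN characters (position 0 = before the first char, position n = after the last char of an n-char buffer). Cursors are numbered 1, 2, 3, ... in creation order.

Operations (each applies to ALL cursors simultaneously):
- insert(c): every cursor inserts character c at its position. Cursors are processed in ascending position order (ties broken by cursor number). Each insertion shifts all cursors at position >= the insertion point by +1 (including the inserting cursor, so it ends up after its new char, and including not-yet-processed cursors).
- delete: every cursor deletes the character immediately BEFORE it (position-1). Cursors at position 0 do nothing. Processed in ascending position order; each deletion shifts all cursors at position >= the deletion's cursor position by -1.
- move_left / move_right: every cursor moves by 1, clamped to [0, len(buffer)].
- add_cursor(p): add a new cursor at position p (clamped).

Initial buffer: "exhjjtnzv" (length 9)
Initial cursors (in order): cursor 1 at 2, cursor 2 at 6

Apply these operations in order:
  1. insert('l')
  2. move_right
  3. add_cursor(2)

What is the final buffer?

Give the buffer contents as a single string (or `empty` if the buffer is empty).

After op 1 (insert('l')): buffer="exlhjjtlnzv" (len 11), cursors c1@3 c2@8, authorship ..1....2...
After op 2 (move_right): buffer="exlhjjtlnzv" (len 11), cursors c1@4 c2@9, authorship ..1....2...
After op 3 (add_cursor(2)): buffer="exlhjjtlnzv" (len 11), cursors c3@2 c1@4 c2@9, authorship ..1....2...

Answer: exlhjjtlnzv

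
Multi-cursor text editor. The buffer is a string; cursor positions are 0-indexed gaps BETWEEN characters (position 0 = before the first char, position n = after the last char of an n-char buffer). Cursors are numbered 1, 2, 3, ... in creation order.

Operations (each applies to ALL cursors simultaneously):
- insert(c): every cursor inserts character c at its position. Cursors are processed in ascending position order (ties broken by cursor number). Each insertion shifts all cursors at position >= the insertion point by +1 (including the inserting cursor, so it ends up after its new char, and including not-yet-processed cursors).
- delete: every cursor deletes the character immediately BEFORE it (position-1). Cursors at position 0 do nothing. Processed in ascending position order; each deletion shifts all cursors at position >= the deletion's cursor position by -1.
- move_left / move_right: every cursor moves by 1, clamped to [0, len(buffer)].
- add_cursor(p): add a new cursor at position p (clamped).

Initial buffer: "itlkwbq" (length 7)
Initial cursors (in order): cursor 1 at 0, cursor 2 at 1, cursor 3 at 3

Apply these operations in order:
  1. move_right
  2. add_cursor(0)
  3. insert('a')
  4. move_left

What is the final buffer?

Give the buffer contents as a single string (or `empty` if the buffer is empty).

Answer: aiatalkawbq

Derivation:
After op 1 (move_right): buffer="itlkwbq" (len 7), cursors c1@1 c2@2 c3@4, authorship .......
After op 2 (add_cursor(0)): buffer="itlkwbq" (len 7), cursors c4@0 c1@1 c2@2 c3@4, authorship .......
After op 3 (insert('a')): buffer="aiatalkawbq" (len 11), cursors c4@1 c1@3 c2@5 c3@8, authorship 4.1.2..3...
After op 4 (move_left): buffer="aiatalkawbq" (len 11), cursors c4@0 c1@2 c2@4 c3@7, authorship 4.1.2..3...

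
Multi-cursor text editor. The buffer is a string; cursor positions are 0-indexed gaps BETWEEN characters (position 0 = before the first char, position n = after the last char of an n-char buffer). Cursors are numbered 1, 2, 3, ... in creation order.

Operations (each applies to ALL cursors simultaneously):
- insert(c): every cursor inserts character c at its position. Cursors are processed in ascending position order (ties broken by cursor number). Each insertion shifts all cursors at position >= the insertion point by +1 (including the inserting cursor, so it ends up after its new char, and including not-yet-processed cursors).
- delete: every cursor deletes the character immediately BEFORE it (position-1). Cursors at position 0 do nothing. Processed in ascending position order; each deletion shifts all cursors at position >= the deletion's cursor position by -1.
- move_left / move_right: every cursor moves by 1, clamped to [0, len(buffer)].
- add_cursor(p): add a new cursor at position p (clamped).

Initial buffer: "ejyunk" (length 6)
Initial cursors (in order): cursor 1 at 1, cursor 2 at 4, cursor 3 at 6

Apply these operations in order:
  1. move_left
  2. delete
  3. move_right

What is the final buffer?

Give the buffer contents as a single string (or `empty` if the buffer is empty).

After op 1 (move_left): buffer="ejyunk" (len 6), cursors c1@0 c2@3 c3@5, authorship ......
After op 2 (delete): buffer="ejuk" (len 4), cursors c1@0 c2@2 c3@3, authorship ....
After op 3 (move_right): buffer="ejuk" (len 4), cursors c1@1 c2@3 c3@4, authorship ....

Answer: ejuk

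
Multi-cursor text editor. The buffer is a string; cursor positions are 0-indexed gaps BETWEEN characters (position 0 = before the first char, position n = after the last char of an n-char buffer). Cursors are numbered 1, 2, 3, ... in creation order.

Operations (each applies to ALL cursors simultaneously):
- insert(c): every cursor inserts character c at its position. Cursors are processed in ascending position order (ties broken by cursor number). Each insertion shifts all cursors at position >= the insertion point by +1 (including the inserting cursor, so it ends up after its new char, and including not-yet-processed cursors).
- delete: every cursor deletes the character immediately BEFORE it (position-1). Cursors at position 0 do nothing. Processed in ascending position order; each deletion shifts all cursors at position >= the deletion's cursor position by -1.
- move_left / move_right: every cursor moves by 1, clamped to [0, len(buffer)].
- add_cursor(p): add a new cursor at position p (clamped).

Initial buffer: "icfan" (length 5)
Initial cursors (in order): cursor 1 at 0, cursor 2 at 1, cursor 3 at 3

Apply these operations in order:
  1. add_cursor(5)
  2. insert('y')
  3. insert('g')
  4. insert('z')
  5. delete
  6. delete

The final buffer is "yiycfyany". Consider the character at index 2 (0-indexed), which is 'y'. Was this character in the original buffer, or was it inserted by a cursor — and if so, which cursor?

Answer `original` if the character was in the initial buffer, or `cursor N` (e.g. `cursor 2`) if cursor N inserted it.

After op 1 (add_cursor(5)): buffer="icfan" (len 5), cursors c1@0 c2@1 c3@3 c4@5, authorship .....
After op 2 (insert('y')): buffer="yiycfyany" (len 9), cursors c1@1 c2@3 c3@6 c4@9, authorship 1.2..3..4
After op 3 (insert('g')): buffer="ygiygcfyganyg" (len 13), cursors c1@2 c2@5 c3@9 c4@13, authorship 11.22..33..44
After op 4 (insert('z')): buffer="ygziygzcfygzanygz" (len 17), cursors c1@3 c2@7 c3@12 c4@17, authorship 111.222..333..444
After op 5 (delete): buffer="ygiygcfyganyg" (len 13), cursors c1@2 c2@5 c3@9 c4@13, authorship 11.22..33..44
After op 6 (delete): buffer="yiycfyany" (len 9), cursors c1@1 c2@3 c3@6 c4@9, authorship 1.2..3..4
Authorship (.=original, N=cursor N): 1 . 2 . . 3 . . 4
Index 2: author = 2

Answer: cursor 2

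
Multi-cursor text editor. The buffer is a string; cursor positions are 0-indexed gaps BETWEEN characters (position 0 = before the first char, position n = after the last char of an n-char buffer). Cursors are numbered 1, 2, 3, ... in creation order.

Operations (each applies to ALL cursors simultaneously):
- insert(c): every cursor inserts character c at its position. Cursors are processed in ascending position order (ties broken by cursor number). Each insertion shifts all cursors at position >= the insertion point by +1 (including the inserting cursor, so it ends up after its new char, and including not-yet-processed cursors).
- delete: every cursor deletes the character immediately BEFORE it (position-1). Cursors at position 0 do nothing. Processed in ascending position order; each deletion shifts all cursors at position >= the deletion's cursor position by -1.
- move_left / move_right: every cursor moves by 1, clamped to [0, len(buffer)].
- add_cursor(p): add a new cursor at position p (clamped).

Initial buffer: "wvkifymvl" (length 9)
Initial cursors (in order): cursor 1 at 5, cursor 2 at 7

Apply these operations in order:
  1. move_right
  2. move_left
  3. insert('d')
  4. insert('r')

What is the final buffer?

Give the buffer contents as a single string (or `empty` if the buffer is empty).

After op 1 (move_right): buffer="wvkifymvl" (len 9), cursors c1@6 c2@8, authorship .........
After op 2 (move_left): buffer="wvkifymvl" (len 9), cursors c1@5 c2@7, authorship .........
After op 3 (insert('d')): buffer="wvkifdymdvl" (len 11), cursors c1@6 c2@9, authorship .....1..2..
After op 4 (insert('r')): buffer="wvkifdrymdrvl" (len 13), cursors c1@7 c2@11, authorship .....11..22..

Answer: wvkifdrymdrvl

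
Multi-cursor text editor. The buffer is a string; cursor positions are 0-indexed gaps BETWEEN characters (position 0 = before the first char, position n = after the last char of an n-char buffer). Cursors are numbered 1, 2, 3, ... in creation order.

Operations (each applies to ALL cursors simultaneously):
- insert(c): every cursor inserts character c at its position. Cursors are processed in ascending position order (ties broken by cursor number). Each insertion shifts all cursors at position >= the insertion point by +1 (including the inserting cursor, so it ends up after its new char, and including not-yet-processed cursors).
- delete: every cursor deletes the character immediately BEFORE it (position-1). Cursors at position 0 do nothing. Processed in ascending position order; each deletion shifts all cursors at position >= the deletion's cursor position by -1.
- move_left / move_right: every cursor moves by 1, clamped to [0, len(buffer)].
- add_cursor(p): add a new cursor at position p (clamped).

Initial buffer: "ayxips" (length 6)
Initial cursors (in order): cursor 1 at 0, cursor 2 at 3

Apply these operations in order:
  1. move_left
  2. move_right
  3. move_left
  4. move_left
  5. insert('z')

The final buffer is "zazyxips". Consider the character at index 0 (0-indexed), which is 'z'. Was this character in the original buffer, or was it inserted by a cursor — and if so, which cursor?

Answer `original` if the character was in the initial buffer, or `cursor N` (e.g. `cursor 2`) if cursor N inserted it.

After op 1 (move_left): buffer="ayxips" (len 6), cursors c1@0 c2@2, authorship ......
After op 2 (move_right): buffer="ayxips" (len 6), cursors c1@1 c2@3, authorship ......
After op 3 (move_left): buffer="ayxips" (len 6), cursors c1@0 c2@2, authorship ......
After op 4 (move_left): buffer="ayxips" (len 6), cursors c1@0 c2@1, authorship ......
After op 5 (insert('z')): buffer="zazyxips" (len 8), cursors c1@1 c2@3, authorship 1.2.....
Authorship (.=original, N=cursor N): 1 . 2 . . . . .
Index 0: author = 1

Answer: cursor 1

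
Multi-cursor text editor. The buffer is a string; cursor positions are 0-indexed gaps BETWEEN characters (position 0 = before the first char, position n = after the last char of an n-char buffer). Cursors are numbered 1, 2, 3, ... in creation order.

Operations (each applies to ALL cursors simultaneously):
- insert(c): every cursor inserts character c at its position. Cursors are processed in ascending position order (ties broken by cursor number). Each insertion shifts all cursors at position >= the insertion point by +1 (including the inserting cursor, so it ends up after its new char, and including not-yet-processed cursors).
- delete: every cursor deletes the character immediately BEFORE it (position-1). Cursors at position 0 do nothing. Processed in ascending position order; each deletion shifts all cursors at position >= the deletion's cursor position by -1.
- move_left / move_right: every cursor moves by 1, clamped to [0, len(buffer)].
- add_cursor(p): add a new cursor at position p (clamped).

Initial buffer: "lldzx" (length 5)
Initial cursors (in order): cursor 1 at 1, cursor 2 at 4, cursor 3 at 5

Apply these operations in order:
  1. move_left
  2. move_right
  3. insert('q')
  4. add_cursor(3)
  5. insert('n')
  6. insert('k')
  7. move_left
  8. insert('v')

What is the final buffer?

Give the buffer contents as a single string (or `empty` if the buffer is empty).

Answer: lqnvklnvkdzqnvkxqnvk

Derivation:
After op 1 (move_left): buffer="lldzx" (len 5), cursors c1@0 c2@3 c3@4, authorship .....
After op 2 (move_right): buffer="lldzx" (len 5), cursors c1@1 c2@4 c3@5, authorship .....
After op 3 (insert('q')): buffer="lqldzqxq" (len 8), cursors c1@2 c2@6 c3@8, authorship .1...2.3
After op 4 (add_cursor(3)): buffer="lqldzqxq" (len 8), cursors c1@2 c4@3 c2@6 c3@8, authorship .1...2.3
After op 5 (insert('n')): buffer="lqnlndzqnxqn" (len 12), cursors c1@3 c4@5 c2@9 c3@12, authorship .11.4..22.33
After op 6 (insert('k')): buffer="lqnklnkdzqnkxqnk" (len 16), cursors c1@4 c4@7 c2@12 c3@16, authorship .111.44..222.333
After op 7 (move_left): buffer="lqnklnkdzqnkxqnk" (len 16), cursors c1@3 c4@6 c2@11 c3@15, authorship .111.44..222.333
After op 8 (insert('v')): buffer="lqnvklnvkdzqnvkxqnvk" (len 20), cursors c1@4 c4@8 c2@14 c3@19, authorship .1111.444..2222.3333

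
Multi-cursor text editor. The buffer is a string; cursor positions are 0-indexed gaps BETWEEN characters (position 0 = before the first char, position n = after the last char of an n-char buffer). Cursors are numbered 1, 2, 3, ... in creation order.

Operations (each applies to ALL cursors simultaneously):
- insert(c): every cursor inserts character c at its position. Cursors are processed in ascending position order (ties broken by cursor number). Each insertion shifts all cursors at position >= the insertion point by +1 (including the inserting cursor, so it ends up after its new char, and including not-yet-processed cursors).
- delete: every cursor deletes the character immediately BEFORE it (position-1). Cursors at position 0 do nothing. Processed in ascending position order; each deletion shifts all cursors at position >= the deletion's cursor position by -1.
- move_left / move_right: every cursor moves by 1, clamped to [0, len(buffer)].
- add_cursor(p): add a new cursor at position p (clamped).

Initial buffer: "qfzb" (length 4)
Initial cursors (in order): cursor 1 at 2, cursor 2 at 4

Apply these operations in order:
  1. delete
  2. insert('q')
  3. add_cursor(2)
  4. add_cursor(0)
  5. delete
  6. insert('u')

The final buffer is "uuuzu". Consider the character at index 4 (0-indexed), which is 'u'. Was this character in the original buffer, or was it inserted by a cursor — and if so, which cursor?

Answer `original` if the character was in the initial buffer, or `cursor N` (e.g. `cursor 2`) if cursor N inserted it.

Answer: cursor 2

Derivation:
After op 1 (delete): buffer="qz" (len 2), cursors c1@1 c2@2, authorship ..
After op 2 (insert('q')): buffer="qqzq" (len 4), cursors c1@2 c2@4, authorship .1.2
After op 3 (add_cursor(2)): buffer="qqzq" (len 4), cursors c1@2 c3@2 c2@4, authorship .1.2
After op 4 (add_cursor(0)): buffer="qqzq" (len 4), cursors c4@0 c1@2 c3@2 c2@4, authorship .1.2
After op 5 (delete): buffer="z" (len 1), cursors c1@0 c3@0 c4@0 c2@1, authorship .
After op 6 (insert('u')): buffer="uuuzu" (len 5), cursors c1@3 c3@3 c4@3 c2@5, authorship 134.2
Authorship (.=original, N=cursor N): 1 3 4 . 2
Index 4: author = 2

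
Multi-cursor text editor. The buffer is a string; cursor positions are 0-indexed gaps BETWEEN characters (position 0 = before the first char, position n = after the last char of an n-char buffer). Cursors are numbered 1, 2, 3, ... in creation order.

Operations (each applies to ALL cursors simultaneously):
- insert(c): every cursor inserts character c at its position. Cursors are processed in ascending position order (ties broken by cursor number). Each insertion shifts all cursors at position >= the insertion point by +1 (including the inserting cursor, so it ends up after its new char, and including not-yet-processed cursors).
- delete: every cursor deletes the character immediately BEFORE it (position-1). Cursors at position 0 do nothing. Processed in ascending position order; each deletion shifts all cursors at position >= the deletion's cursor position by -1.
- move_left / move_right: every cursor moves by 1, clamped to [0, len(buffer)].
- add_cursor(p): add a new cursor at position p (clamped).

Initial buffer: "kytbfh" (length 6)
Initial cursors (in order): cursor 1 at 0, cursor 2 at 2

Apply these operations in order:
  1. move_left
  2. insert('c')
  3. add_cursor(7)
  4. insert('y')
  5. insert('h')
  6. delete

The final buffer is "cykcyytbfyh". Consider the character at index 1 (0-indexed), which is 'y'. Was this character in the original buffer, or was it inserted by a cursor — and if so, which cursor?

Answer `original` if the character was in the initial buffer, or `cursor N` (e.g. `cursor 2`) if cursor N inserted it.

Answer: cursor 1

Derivation:
After op 1 (move_left): buffer="kytbfh" (len 6), cursors c1@0 c2@1, authorship ......
After op 2 (insert('c')): buffer="ckcytbfh" (len 8), cursors c1@1 c2@3, authorship 1.2.....
After op 3 (add_cursor(7)): buffer="ckcytbfh" (len 8), cursors c1@1 c2@3 c3@7, authorship 1.2.....
After op 4 (insert('y')): buffer="cykcyytbfyh" (len 11), cursors c1@2 c2@5 c3@10, authorship 11.22....3.
After op 5 (insert('h')): buffer="cyhkcyhytbfyhh" (len 14), cursors c1@3 c2@7 c3@13, authorship 111.222....33.
After op 6 (delete): buffer="cykcyytbfyh" (len 11), cursors c1@2 c2@5 c3@10, authorship 11.22....3.
Authorship (.=original, N=cursor N): 1 1 . 2 2 . . . . 3 .
Index 1: author = 1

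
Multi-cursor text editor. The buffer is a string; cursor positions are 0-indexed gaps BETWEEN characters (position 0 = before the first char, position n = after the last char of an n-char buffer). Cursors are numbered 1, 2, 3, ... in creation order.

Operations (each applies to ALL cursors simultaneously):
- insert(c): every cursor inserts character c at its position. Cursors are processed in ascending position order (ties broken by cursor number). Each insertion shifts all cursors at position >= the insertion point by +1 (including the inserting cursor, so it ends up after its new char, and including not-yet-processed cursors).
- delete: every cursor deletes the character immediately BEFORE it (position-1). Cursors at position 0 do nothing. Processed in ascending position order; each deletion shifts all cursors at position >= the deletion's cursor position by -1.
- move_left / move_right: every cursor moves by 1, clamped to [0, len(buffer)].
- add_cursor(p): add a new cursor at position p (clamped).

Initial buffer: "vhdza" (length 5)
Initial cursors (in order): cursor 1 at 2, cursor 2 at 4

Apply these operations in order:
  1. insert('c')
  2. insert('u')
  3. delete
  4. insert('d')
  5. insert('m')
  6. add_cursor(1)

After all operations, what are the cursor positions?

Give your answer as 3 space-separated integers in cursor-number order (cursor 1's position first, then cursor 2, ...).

After op 1 (insert('c')): buffer="vhcdzca" (len 7), cursors c1@3 c2@6, authorship ..1..2.
After op 2 (insert('u')): buffer="vhcudzcua" (len 9), cursors c1@4 c2@8, authorship ..11..22.
After op 3 (delete): buffer="vhcdzca" (len 7), cursors c1@3 c2@6, authorship ..1..2.
After op 4 (insert('d')): buffer="vhcddzcda" (len 9), cursors c1@4 c2@8, authorship ..11..22.
After op 5 (insert('m')): buffer="vhcdmdzcdma" (len 11), cursors c1@5 c2@10, authorship ..111..222.
After op 6 (add_cursor(1)): buffer="vhcdmdzcdma" (len 11), cursors c3@1 c1@5 c2@10, authorship ..111..222.

Answer: 5 10 1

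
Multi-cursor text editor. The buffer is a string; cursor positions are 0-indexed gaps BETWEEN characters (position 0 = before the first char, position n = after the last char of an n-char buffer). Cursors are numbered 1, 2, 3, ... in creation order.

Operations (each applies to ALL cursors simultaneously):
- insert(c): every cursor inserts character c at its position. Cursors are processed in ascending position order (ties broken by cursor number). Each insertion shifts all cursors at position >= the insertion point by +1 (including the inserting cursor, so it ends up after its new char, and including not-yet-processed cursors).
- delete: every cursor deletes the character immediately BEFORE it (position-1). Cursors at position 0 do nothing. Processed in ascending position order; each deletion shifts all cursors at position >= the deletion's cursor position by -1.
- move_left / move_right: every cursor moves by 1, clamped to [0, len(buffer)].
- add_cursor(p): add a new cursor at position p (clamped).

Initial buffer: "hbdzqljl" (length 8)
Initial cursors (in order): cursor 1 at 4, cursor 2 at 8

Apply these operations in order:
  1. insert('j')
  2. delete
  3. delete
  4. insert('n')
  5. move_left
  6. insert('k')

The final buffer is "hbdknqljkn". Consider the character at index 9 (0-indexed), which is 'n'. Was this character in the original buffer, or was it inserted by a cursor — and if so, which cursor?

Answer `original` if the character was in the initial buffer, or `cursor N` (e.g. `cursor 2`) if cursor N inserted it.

Answer: cursor 2

Derivation:
After op 1 (insert('j')): buffer="hbdzjqljlj" (len 10), cursors c1@5 c2@10, authorship ....1....2
After op 2 (delete): buffer="hbdzqljl" (len 8), cursors c1@4 c2@8, authorship ........
After op 3 (delete): buffer="hbdqlj" (len 6), cursors c1@3 c2@6, authorship ......
After op 4 (insert('n')): buffer="hbdnqljn" (len 8), cursors c1@4 c2@8, authorship ...1...2
After op 5 (move_left): buffer="hbdnqljn" (len 8), cursors c1@3 c2@7, authorship ...1...2
After op 6 (insert('k')): buffer="hbdknqljkn" (len 10), cursors c1@4 c2@9, authorship ...11...22
Authorship (.=original, N=cursor N): . . . 1 1 . . . 2 2
Index 9: author = 2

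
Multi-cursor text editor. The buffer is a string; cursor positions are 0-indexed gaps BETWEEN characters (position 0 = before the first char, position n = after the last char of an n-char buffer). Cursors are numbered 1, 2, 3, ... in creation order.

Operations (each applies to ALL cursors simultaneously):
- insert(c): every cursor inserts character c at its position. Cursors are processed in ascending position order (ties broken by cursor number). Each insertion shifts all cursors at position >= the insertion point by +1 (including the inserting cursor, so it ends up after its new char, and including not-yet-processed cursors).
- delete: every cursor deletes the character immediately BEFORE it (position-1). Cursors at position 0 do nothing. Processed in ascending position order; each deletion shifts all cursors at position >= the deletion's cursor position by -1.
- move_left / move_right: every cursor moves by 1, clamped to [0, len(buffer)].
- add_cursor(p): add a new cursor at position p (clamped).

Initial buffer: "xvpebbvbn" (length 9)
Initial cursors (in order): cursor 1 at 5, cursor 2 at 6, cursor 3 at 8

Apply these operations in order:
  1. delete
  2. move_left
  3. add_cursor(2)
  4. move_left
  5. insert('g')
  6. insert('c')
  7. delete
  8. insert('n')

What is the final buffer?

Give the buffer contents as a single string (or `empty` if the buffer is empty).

After op 1 (delete): buffer="xvpevn" (len 6), cursors c1@4 c2@4 c3@5, authorship ......
After op 2 (move_left): buffer="xvpevn" (len 6), cursors c1@3 c2@3 c3@4, authorship ......
After op 3 (add_cursor(2)): buffer="xvpevn" (len 6), cursors c4@2 c1@3 c2@3 c3@4, authorship ......
After op 4 (move_left): buffer="xvpevn" (len 6), cursors c4@1 c1@2 c2@2 c3@3, authorship ......
After op 5 (insert('g')): buffer="xgvggpgevn" (len 10), cursors c4@2 c1@5 c2@5 c3@7, authorship .4.12.3...
After op 6 (insert('c')): buffer="xgcvggccpgcevn" (len 14), cursors c4@3 c1@8 c2@8 c3@11, authorship .44.1212.33...
After op 7 (delete): buffer="xgvggpgevn" (len 10), cursors c4@2 c1@5 c2@5 c3@7, authorship .4.12.3...
After op 8 (insert('n')): buffer="xgnvggnnpgnevn" (len 14), cursors c4@3 c1@8 c2@8 c3@11, authorship .44.1212.33...

Answer: xgnvggnnpgnevn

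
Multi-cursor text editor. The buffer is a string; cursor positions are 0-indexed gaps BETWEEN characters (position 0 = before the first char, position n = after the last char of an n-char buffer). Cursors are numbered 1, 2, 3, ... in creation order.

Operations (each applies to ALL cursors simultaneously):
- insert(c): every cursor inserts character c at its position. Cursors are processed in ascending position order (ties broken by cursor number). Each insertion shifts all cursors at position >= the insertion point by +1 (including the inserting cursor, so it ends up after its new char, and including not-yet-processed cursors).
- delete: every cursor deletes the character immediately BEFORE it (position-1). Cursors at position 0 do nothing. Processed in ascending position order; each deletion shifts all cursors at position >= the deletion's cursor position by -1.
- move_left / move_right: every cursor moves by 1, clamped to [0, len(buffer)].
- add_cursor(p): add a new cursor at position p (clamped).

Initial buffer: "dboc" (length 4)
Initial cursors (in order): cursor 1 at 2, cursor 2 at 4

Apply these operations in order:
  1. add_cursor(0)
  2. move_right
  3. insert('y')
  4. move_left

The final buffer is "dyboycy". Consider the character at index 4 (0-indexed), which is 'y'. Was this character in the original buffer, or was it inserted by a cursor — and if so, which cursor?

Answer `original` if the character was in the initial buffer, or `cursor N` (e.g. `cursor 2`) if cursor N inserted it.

After op 1 (add_cursor(0)): buffer="dboc" (len 4), cursors c3@0 c1@2 c2@4, authorship ....
After op 2 (move_right): buffer="dboc" (len 4), cursors c3@1 c1@3 c2@4, authorship ....
After op 3 (insert('y')): buffer="dyboycy" (len 7), cursors c3@2 c1@5 c2@7, authorship .3..1.2
After op 4 (move_left): buffer="dyboycy" (len 7), cursors c3@1 c1@4 c2@6, authorship .3..1.2
Authorship (.=original, N=cursor N): . 3 . . 1 . 2
Index 4: author = 1

Answer: cursor 1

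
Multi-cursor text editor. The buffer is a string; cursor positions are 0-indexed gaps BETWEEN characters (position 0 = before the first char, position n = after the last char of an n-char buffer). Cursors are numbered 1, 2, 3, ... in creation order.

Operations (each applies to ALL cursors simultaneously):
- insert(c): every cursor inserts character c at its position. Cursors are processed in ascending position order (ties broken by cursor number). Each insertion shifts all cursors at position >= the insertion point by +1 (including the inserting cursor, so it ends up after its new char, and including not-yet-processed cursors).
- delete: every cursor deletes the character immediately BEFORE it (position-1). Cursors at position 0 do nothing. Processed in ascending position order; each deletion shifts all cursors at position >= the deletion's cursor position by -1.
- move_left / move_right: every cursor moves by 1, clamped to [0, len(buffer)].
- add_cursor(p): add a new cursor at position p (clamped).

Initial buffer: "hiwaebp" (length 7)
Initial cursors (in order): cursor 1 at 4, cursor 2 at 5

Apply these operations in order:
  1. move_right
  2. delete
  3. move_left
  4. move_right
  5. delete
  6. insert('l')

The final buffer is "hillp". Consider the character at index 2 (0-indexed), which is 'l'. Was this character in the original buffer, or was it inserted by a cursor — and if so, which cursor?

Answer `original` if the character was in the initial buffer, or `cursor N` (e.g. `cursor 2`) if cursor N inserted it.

After op 1 (move_right): buffer="hiwaebp" (len 7), cursors c1@5 c2@6, authorship .......
After op 2 (delete): buffer="hiwap" (len 5), cursors c1@4 c2@4, authorship .....
After op 3 (move_left): buffer="hiwap" (len 5), cursors c1@3 c2@3, authorship .....
After op 4 (move_right): buffer="hiwap" (len 5), cursors c1@4 c2@4, authorship .....
After op 5 (delete): buffer="hip" (len 3), cursors c1@2 c2@2, authorship ...
After op 6 (insert('l')): buffer="hillp" (len 5), cursors c1@4 c2@4, authorship ..12.
Authorship (.=original, N=cursor N): . . 1 2 .
Index 2: author = 1

Answer: cursor 1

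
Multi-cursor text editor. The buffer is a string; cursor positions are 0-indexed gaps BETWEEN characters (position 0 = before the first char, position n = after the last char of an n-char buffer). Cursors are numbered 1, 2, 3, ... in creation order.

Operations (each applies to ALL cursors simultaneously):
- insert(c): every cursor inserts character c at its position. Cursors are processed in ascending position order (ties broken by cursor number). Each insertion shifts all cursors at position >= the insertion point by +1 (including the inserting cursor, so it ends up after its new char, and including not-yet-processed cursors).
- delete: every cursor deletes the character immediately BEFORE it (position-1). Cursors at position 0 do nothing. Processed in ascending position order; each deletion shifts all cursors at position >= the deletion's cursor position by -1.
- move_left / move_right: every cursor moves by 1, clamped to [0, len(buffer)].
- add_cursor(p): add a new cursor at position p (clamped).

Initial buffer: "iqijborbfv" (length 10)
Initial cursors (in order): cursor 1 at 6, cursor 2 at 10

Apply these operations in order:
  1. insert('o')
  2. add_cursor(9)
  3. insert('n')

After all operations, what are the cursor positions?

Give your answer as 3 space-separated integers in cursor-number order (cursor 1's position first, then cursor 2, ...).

Answer: 8 15 11

Derivation:
After op 1 (insert('o')): buffer="iqijboorbfvo" (len 12), cursors c1@7 c2@12, authorship ......1....2
After op 2 (add_cursor(9)): buffer="iqijboorbfvo" (len 12), cursors c1@7 c3@9 c2@12, authorship ......1....2
After op 3 (insert('n')): buffer="iqijboonrbnfvon" (len 15), cursors c1@8 c3@11 c2@15, authorship ......11..3..22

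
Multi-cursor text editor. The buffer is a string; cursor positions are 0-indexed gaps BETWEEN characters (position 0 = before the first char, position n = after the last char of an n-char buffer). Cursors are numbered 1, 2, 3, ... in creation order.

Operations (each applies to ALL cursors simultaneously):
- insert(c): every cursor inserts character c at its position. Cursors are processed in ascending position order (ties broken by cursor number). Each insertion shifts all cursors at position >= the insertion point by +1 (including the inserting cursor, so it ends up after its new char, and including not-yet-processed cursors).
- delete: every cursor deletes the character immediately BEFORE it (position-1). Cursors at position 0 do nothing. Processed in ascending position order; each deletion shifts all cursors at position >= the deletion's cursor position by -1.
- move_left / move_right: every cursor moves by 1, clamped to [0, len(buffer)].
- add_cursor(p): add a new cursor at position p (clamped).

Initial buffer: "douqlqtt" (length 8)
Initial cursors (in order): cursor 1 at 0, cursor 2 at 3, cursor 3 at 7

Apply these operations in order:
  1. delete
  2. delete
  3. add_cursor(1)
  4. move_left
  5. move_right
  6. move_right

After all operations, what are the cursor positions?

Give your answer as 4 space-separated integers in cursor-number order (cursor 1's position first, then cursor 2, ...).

After op 1 (delete): buffer="doqlqt" (len 6), cursors c1@0 c2@2 c3@5, authorship ......
After op 2 (delete): buffer="dqlt" (len 4), cursors c1@0 c2@1 c3@3, authorship ....
After op 3 (add_cursor(1)): buffer="dqlt" (len 4), cursors c1@0 c2@1 c4@1 c3@3, authorship ....
After op 4 (move_left): buffer="dqlt" (len 4), cursors c1@0 c2@0 c4@0 c3@2, authorship ....
After op 5 (move_right): buffer="dqlt" (len 4), cursors c1@1 c2@1 c4@1 c3@3, authorship ....
After op 6 (move_right): buffer="dqlt" (len 4), cursors c1@2 c2@2 c4@2 c3@4, authorship ....

Answer: 2 2 4 2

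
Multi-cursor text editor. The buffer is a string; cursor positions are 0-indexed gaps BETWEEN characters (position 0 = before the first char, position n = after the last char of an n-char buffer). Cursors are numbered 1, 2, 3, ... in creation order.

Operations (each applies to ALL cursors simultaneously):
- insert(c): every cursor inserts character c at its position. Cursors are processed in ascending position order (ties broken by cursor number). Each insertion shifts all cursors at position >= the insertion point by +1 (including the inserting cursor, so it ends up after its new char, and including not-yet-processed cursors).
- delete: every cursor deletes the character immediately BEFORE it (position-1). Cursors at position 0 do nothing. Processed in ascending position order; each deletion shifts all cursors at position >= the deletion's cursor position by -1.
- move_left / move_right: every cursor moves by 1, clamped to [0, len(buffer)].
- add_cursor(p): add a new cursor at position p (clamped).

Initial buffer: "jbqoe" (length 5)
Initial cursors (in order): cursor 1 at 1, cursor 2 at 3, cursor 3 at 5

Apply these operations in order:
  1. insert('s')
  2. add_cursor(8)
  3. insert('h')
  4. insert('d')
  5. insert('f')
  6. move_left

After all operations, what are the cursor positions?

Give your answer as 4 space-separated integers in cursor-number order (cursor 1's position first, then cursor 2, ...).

Answer: 4 10 19 19

Derivation:
After op 1 (insert('s')): buffer="jsbqsoes" (len 8), cursors c1@2 c2@5 c3@8, authorship .1..2..3
After op 2 (add_cursor(8)): buffer="jsbqsoes" (len 8), cursors c1@2 c2@5 c3@8 c4@8, authorship .1..2..3
After op 3 (insert('h')): buffer="jshbqshoeshh" (len 12), cursors c1@3 c2@7 c3@12 c4@12, authorship .11..22..334
After op 4 (insert('d')): buffer="jshdbqshdoeshhdd" (len 16), cursors c1@4 c2@9 c3@16 c4@16, authorship .111..222..33434
After op 5 (insert('f')): buffer="jshdfbqshdfoeshhddff" (len 20), cursors c1@5 c2@11 c3@20 c4@20, authorship .1111..2222..3343434
After op 6 (move_left): buffer="jshdfbqshdfoeshhddff" (len 20), cursors c1@4 c2@10 c3@19 c4@19, authorship .1111..2222..3343434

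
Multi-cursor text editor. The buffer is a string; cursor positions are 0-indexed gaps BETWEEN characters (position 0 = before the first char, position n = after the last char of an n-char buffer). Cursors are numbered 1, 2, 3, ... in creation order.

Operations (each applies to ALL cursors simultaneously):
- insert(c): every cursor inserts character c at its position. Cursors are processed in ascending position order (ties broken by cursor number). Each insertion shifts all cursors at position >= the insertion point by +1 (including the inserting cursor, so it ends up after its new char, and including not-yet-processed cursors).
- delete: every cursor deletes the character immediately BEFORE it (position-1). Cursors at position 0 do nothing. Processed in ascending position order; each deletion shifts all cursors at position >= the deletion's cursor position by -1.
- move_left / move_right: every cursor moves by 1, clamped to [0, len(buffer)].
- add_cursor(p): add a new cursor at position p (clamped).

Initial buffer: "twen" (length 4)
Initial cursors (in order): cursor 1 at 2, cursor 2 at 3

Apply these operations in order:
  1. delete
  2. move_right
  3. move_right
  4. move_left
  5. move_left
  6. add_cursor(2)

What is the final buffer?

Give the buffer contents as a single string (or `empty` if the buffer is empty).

After op 1 (delete): buffer="tn" (len 2), cursors c1@1 c2@1, authorship ..
After op 2 (move_right): buffer="tn" (len 2), cursors c1@2 c2@2, authorship ..
After op 3 (move_right): buffer="tn" (len 2), cursors c1@2 c2@2, authorship ..
After op 4 (move_left): buffer="tn" (len 2), cursors c1@1 c2@1, authorship ..
After op 5 (move_left): buffer="tn" (len 2), cursors c1@0 c2@0, authorship ..
After op 6 (add_cursor(2)): buffer="tn" (len 2), cursors c1@0 c2@0 c3@2, authorship ..

Answer: tn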